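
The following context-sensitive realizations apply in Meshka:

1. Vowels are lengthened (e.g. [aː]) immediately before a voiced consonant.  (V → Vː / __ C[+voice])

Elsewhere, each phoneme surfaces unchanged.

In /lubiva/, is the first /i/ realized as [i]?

No

/i/ meets the environment for rule 1 (before a voiced consonant) → [iː].
The actual realization is [iː], not [i].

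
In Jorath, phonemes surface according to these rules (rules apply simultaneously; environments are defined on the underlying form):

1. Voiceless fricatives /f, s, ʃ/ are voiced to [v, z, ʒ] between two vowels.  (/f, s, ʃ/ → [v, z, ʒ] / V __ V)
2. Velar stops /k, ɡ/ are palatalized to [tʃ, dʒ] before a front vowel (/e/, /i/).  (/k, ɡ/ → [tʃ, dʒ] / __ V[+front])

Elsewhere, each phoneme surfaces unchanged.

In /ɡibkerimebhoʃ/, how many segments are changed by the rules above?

2

Segments that undergo a rule: /ɡ/ → [dʒ] (rule 2); /k/ → [tʃ] (rule 2).
All other segments surface unchanged.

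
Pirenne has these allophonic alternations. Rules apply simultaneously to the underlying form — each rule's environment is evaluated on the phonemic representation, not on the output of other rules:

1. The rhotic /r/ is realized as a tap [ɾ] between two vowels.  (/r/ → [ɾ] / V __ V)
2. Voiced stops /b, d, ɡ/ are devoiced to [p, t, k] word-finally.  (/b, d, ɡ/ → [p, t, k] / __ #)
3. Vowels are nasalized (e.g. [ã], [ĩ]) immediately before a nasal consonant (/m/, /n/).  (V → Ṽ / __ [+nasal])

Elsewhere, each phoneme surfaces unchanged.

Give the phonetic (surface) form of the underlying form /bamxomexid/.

[bãmxõmexit]

/b/ (word-initial): rule 2 targets it, but not word-finally → unchanged [b].
/a/ (between /b/ and /m/): before a nasal consonant, so rule 3 applies → [ã].
/o/ meets the environment for rule 3 (before a nasal consonant) → [õ].
/e/ (between /m/ and /x/) fails the environment for rule 3, so it stays [e].
/i/ (between /x/ and /d/) is in the target of rule 3 but the environment (before a nasal consonant) is not met → [i].
/d/ — word-final, word-finally — surfaces as [t] (rule 2).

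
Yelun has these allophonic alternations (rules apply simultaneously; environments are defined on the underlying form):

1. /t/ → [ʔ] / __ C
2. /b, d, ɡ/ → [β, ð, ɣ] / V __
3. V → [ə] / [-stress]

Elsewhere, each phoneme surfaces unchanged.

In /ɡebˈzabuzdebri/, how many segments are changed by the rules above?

Segments that undergo a rule: /e/ → [ə] (rule 3); /b/ → [β] (rule 2); /b/ → [β] (rule 2); /u/ → [ə] (rule 3); /e/ → [ə] (rule 3); /b/ → [β] (rule 2); /i/ → [ə] (rule 3).
All other segments surface unchanged.

7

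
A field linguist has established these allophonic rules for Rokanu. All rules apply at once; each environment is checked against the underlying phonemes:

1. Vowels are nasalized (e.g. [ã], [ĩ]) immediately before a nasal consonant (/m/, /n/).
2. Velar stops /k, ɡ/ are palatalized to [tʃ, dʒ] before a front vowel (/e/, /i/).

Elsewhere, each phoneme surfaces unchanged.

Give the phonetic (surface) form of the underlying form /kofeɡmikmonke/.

/k/ — word-initial; rule 2 does not apply here → [k].
/o/ (between /k/ and /f/) is in the target of rule 1 but the environment (before a nasal consonant) is not met → [o].
/f/ (between /o/ and /e/): no rule targets it → [f].
/e/ (between /f/ and /ɡ/): rule 1 targets it, but not before a nasal consonant → unchanged [e].
/ɡ/ (between /e/ and /m/) is in the target of rule 2 but the environment (before a front vowel) is not met → [ɡ].
/m/ — not in any rule's target class → [m].
/i/ (between /m/ and /k/) is in the target of rule 1 but the environment (before a nasal consonant) is not met → [i].
/k/ (between /i/ and /m/) is in the target of rule 2 but the environment (before a front vowel) is not met → [k].
/m/ (between /k/ and /o/) is unaffected → [m].
/o/ — between /m/ and /n/, before a nasal consonant — surfaces as [õ] (rule 1).
/n/ (between /o/ and /k/): no rule targets it → [n].
/k/ (between /n/ and /e/) occurs before a front vowel → [tʃ] by rule 2.
/e/ (word-final) is in the target of rule 1 but the environment (before a nasal consonant) is not met → [e].

[kofeɡmikmõntʃe]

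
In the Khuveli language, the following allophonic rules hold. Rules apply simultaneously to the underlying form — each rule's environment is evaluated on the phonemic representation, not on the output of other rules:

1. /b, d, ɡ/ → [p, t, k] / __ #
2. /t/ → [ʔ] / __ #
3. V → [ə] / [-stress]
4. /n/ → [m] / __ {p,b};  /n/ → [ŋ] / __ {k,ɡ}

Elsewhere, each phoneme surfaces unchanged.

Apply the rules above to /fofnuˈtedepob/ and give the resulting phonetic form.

/f/ (word-initial) is unaffected → [f].
/o/ meets the environment for rule 3 (in an unstressed syllable) → [ə].
/f/ — not in any rule's target class → [f].
/n/ (between /f/ and /u/): rule 4 targets it, but not before a labial or velar stop → unchanged [n].
/u/ meets the environment for rule 3 (in an unstressed syllable) → [ə].
/t/ (between /u/ and /e/) fails the environment for rule 2, so it stays [t].
/e/ (between /t/ and /d/) fails the environment for rule 3, so it stays [e].
/d/ (between /e/ and /e/) fails the environment for rule 1, so it stays [d].
/e/ meets the environment for rule 3 (in an unstressed syllable) → [ə].
/p/ — not in any rule's target class → [p].
Rule 3 applies to /o/ (between /p/ and /b/: in an unstressed syllable) → [ə].
/b/ (word-final) occurs word-finally → [p] by rule 1.

[fəfnəˈtedəpəp]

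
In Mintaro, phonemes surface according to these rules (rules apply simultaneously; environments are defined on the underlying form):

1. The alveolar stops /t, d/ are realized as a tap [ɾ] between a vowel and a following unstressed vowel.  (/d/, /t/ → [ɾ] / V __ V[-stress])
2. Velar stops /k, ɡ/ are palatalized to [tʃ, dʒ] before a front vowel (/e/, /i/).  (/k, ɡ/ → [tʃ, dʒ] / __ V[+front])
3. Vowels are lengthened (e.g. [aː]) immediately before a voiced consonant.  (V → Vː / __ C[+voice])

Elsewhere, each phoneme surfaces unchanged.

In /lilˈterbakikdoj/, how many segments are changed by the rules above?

4

Segments that undergo a rule: /i/ → [iː] (rule 3); /e/ → [eː] (rule 3); /k/ → [tʃ] (rule 2); /o/ → [oː] (rule 3).
All other segments surface unchanged.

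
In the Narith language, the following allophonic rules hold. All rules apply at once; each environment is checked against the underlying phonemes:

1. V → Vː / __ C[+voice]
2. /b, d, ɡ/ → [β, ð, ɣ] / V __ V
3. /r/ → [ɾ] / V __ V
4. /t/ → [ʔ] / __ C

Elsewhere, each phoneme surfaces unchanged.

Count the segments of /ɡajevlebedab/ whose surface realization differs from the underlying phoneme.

7

Segments that undergo a rule: /a/ → [aː] (rule 1); /e/ → [eː] (rule 1); /e/ → [eː] (rule 1); /b/ → [β] (rule 2); /e/ → [eː] (rule 1); /d/ → [ð] (rule 2); /a/ → [aː] (rule 1).
All other segments surface unchanged.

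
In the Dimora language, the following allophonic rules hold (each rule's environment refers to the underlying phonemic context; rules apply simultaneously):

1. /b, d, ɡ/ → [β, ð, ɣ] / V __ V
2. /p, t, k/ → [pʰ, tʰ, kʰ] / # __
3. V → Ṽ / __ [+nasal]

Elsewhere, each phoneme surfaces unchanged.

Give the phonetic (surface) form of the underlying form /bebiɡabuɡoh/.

/b/ — word-initial; rule 1 does not apply here → [b].
/e/ (between /b/ and /b/): rule 3 targets it, but not before a nasal consonant → unchanged [e].
/b/ (between /e/ and /i/): between two vowels, so rule 1 applies → [β].
/i/ (between /b/ and /ɡ/): rule 3 targets it, but not before a nasal consonant → unchanged [i].
/ɡ/ (between /i/ and /a/) occurs between two vowels → [ɣ] by rule 1.
/a/ (between /ɡ/ and /b/): rule 3 targets it, but not before a nasal consonant → unchanged [a].
/b/ meets the environment for rule 1 (between two vowels) → [β].
/u/ (between /b/ and /ɡ/) fails the environment for rule 3, so it stays [u].
/ɡ/ (between /u/ and /o/) occurs between two vowels → [ɣ] by rule 1.
/o/ (between /ɡ/ and /h/) is in the target of rule 3 but the environment (before a nasal consonant) is not met → [o].

[beβiɣaβuɣoh]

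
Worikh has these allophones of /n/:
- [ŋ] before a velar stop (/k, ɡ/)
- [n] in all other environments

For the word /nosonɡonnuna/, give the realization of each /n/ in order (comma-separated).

Occurrence 1 (position 1): no conditioning environment matches → elsewhere allophone [n].
Occurrence 2 (position 5): before a velar stop → [ŋ].
Occurrence 3 (position 8): no conditioning environment matches → elsewhere allophone [n].
Occurrence 4 (position 9): no conditioning environment matches → elsewhere allophone [n].
Occurrence 5 (position 11): no conditioning environment matches → elsewhere allophone [n].

[n], [ŋ], [n], [n], [n]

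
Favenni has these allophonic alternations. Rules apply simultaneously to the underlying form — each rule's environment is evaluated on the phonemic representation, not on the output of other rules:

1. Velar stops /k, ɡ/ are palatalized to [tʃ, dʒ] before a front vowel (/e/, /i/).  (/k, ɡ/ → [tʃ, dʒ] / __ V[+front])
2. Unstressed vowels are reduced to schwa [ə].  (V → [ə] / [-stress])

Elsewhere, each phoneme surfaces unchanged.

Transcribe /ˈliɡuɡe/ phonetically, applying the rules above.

[ˈliɡədʒə]

/l/ (word-initial): no rule targets it → [l].
/i/ (between /l/ and /ɡ/) fails the environment for rule 2, so it stays [i].
/ɡ/ (between /i/ and /u/) fails the environment for rule 1, so it stays [ɡ].
/u/ (between /ɡ/ and /ɡ/) occurs in an unstressed syllable → [ə] by rule 2.
/ɡ/ meets the environment for rule 1 (before a front vowel) → [dʒ].
/e/ (word-final) occurs in an unstressed syllable → [ə] by rule 2.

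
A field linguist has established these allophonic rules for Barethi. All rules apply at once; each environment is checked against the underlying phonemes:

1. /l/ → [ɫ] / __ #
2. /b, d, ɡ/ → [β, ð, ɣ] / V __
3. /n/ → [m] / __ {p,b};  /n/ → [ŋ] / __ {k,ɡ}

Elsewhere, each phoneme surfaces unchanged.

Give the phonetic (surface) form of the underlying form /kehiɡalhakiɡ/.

[kehiɣalhakiɣ]

/ɡ/ (between /i/ and /a/) occurs immediately after a vowel → [ɣ] by rule 2.
/l/ (between /a/ and /h/): rule 1 targets it, but not word-finally → unchanged [l].
/ɡ/ meets the environment for rule 2 (immediately after a vowel) → [ɣ].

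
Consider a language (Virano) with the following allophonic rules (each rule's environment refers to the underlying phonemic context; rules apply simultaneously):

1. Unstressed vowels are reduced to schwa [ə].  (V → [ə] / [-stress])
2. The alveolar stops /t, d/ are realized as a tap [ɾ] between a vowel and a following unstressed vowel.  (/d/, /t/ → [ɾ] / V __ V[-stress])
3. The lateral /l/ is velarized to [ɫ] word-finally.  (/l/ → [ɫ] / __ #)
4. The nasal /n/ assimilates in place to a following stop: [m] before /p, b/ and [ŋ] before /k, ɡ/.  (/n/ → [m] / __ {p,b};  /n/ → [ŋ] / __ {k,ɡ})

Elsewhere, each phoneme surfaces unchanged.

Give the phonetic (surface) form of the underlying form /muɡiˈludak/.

[məɡəˈluɾək]

/m/ — not in any rule's target class → [m].
/u/ — between /m/ and /ɡ/, in an unstressed syllable — surfaces as [ə] (rule 1).
/ɡ/ (between /u/ and /i/) is unaffected → [ɡ].
/i/ — between /ɡ/ and /l/, in an unstressed syllable — surfaces as [ə] (rule 1).
/l/ (between /i/ and /u/) fails the environment for rule 3, so it stays [l].
/u/ (between /l/ and /d/) is in the target of rule 1 but the environment (in an unstressed syllable) is not met → [u].
/d/ (between /u/ and /a/) occurs between a vowel and a following unstressed vowel → [ɾ] by rule 2.
/a/ — between /d/ and /k/, in an unstressed syllable — surfaces as [ə] (rule 1).
/k/ — not in any rule's target class → [k].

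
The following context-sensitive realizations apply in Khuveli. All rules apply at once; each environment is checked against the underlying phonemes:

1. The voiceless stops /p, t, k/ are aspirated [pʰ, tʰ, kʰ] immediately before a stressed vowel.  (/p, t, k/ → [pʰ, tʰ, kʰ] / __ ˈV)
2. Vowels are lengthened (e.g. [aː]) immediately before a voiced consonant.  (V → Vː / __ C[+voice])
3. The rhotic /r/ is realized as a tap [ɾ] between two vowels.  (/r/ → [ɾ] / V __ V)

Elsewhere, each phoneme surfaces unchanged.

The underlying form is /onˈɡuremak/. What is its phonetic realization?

/o/ — word-initial, before a voiced consonant — surfaces as [oː] (rule 2).
/n/ (between /o/ and /ɡ/): no rule targets it → [n].
/ɡ/ (between /n/ and /u/): no rule targets it → [ɡ].
/u/ (between /ɡ/ and /r/): before a voiced consonant, so rule 2 applies → [uː].
/r/ (between /u/ and /e/) occurs between two vowels → [ɾ] by rule 3.
/e/ (between /r/ and /m/) occurs before a voiced consonant → [eː] by rule 2.
/m/ (between /e/ and /a/) is unaffected → [m].
/a/ (between /m/ and /k/) is in the target of rule 2 but the environment (before a voiced consonant) is not met → [a].
/k/ (word-final) is in the target of rule 1 but the environment (immediately before a stressed vowel) is not met → [k].

[oːnˈɡuːɾeːmak]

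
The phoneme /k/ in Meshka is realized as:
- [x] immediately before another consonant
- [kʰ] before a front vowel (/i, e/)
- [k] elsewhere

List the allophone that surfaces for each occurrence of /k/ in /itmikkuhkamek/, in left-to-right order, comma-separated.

Occurrence 1 (position 5): immediately before another consonant → [x].
Occurrence 2 (position 6): no conditioning environment matches → elsewhere allophone [k].
Occurrence 3 (position 9): no conditioning environment matches → elsewhere allophone [k].
Occurrence 4 (position 13): no conditioning environment matches → elsewhere allophone [k].

[x], [k], [k], [k]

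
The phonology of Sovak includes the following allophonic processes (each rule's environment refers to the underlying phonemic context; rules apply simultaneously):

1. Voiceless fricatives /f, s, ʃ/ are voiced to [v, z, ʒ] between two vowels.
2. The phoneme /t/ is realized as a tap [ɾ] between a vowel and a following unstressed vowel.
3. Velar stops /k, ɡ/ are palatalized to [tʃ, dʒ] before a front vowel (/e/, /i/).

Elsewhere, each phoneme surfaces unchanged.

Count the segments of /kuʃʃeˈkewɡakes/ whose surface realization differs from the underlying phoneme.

Segments that undergo a rule: /k/ → [tʃ] (rule 3); /k/ → [tʃ] (rule 3).
All other segments surface unchanged.

2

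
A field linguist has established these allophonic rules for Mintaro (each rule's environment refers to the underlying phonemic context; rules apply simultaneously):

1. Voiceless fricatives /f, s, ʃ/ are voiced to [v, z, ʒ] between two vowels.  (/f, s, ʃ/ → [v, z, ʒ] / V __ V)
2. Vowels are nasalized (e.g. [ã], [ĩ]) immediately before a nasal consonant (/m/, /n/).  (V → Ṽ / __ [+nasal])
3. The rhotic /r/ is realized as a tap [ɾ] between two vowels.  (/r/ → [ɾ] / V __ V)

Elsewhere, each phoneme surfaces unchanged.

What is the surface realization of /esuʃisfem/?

[ezuʒisfẽm]

/e/ (word-initial) fails the environment for rule 2, so it stays [e].
/s/ (between /e/ and /u/): between two vowels, so rule 1 applies → [z].
/u/ (between /s/ and /ʃ/): rule 2 targets it, but not before a nasal consonant → unchanged [u].
/ʃ/ — between /u/ and /i/, between two vowels — surfaces as [ʒ] (rule 1).
/i/ (between /ʃ/ and /s/) fails the environment for rule 2, so it stays [i].
/s/ — between /i/ and /f/; rule 1 does not apply here → [s].
/f/ (between /s/ and /e/) is in the target of rule 1 but the environment (between two vowels) is not met → [f].
Rule 2 applies to /e/ (between /f/ and /m/: before a nasal consonant) → [ẽ].
/m/ stays [m].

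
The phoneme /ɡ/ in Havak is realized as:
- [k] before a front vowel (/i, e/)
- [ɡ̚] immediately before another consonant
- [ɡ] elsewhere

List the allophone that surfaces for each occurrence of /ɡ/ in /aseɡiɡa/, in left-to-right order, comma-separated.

[k], [ɡ]

Occurrence 1 (position 4): before a front vowel (/i, e/) → [k].
Occurrence 2 (position 6): no conditioning environment matches → elsewhere allophone [ɡ].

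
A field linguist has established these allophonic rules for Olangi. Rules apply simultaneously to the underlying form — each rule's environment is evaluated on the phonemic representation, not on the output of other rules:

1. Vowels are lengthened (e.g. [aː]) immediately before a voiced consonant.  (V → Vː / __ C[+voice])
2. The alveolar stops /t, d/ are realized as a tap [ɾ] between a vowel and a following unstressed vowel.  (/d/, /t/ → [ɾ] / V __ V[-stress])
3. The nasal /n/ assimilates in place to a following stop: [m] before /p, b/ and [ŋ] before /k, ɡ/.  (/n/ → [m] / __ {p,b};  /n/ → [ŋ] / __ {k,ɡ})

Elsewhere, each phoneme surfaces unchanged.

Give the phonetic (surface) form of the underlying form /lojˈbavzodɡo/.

[loːjˈbaːvzoːdɡo]

/l/ stays [l].
/o/ meets the environment for rule 1 (before a voiced consonant) → [oː].
/j/ (between /o/ and /b/): no rule targets it → [j].
/b/ (between /j/ and /a/): no rule targets it → [b].
/a/ meets the environment for rule 1 (before a voiced consonant) → [aː].
/v/ (between /a/ and /z/): no rule targets it → [v].
/z/ stays [z].
/o/ (between /z/ and /d/): before a voiced consonant, so rule 1 applies → [oː].
/d/ (between /o/ and /ɡ/) is in the target of rule 2 but the environment (between a vowel and a following unstressed vowel) is not met → [d].
/ɡ/ (between /d/ and /o/) is unaffected → [ɡ].
/o/ (word-final) is in the target of rule 1 but the environment (before a voiced consonant) is not met → [o].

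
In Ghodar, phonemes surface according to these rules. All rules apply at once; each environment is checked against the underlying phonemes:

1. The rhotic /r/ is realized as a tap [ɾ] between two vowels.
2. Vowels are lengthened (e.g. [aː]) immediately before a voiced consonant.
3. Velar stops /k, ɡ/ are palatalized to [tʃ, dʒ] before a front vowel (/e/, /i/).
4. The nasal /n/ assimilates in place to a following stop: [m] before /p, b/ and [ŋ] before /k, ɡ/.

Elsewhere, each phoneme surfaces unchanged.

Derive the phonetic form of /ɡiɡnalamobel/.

[dʒiːɡnaːlaːmoːbeːl]

/ɡ/ (word-initial) occurs before a front vowel → [dʒ] by rule 3.
/i/ meets the environment for rule 2 (before a voiced consonant) → [iː].
/ɡ/ (between /i/ and /n/) is in the target of rule 3 but the environment (before a front vowel) is not met → [ɡ].
/n/ (between /ɡ/ and /a/) fails the environment for rule 4, so it stays [n].
/a/ (between /n/ and /l/) occurs before a voiced consonant → [aː] by rule 2.
/l/ (between /a/ and /a/): no rule targets it → [l].
/a/ (between /l/ and /m/) occurs before a voiced consonant → [aː] by rule 2.
/m/ stays [m].
/o/ meets the environment for rule 2 (before a voiced consonant) → [oː].
/b/ (between /o/ and /e/): no rule targets it → [b].
/e/ (between /b/ and /l/): before a voiced consonant, so rule 2 applies → [eː].
/l/ (word-final): no rule targets it → [l].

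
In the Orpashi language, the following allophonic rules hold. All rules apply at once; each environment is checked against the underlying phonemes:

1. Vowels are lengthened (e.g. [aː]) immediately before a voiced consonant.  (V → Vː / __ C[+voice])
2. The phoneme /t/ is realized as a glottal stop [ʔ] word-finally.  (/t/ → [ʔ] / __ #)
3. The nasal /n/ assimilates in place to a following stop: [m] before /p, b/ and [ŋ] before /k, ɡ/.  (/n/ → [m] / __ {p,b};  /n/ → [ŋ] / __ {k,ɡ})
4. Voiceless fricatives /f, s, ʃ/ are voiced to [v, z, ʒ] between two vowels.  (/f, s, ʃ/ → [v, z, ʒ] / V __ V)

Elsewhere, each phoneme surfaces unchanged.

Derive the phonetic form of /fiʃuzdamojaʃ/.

/f/ (word-initial): rule 4 targets it, but not between two vowels → unchanged [f].
/i/ — between /f/ and /ʃ/; rule 1 does not apply here → [i].
Rule 4 applies to /ʃ/ (between /i/ and /u/: between two vowels) → [ʒ].
Rule 1 applies to /u/ (between /ʃ/ and /z/: before a voiced consonant) → [uː].
/a/ — between /d/ and /m/, before a voiced consonant — surfaces as [aː] (rule 1).
/o/ meets the environment for rule 1 (before a voiced consonant) → [oː].
/a/ (between /j/ and /ʃ/) fails the environment for rule 1, so it stays [a].
/ʃ/ — word-final; rule 4 does not apply here → [ʃ].

[fiʒuːzdaːmoːjaʃ]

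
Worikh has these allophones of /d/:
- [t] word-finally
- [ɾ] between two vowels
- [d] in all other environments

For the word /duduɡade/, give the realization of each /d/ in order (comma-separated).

[d], [ɾ], [ɾ]

Occurrence 1 (position 1): no conditioning environment matches → elsewhere allophone [d].
Occurrence 2 (position 3): between two vowels → [ɾ].
Occurrence 3 (position 7): between two vowels → [ɾ].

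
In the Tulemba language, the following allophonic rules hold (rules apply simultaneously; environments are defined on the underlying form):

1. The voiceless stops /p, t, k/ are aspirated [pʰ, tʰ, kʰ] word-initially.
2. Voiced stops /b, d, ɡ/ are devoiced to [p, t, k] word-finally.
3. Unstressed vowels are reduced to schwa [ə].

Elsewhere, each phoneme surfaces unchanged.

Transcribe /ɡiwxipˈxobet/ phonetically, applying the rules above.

/ɡ/ (word-initial) is in the target of rule 2 but the environment (word-finally) is not met → [ɡ].
/i/ (between /ɡ/ and /w/) occurs in an unstressed syllable → [ə] by rule 3.
/w/ stays [w].
/x/ — not in any rule's target class → [x].
/i/ meets the environment for rule 3 (in an unstressed syllable) → [ə].
/p/ (between /i/ and /x/) fails the environment for rule 1, so it stays [p].
/x/ stays [x].
/o/ (between /x/ and /b/) is in the target of rule 3 but the environment (in an unstressed syllable) is not met → [o].
/b/ — between /o/ and /e/; rule 2 does not apply here → [b].
/e/ (between /b/ and /t/): in an unstressed syllable, so rule 3 applies → [ə].
/t/ (word-final) is in the target of rule 1 but the environment (word-initially) is not met → [t].

[ɡəwxəpˈxobət]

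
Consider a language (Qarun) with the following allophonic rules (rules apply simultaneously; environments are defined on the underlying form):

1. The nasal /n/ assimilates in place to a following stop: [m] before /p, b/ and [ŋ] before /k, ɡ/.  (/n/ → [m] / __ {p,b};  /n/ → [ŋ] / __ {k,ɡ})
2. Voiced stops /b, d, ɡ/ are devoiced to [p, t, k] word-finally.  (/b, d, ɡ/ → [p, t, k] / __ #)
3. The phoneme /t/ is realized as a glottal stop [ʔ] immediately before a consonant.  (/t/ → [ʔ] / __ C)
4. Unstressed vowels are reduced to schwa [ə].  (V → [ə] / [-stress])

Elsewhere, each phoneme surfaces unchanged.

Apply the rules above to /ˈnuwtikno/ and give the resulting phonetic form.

/n/ — word-initial; rule 1 does not apply here → [n].
/u/ (between /n/ and /w/) is in the target of rule 4 but the environment (in an unstressed syllable) is not met → [u].
/t/ — between /w/ and /i/; rule 3 does not apply here → [t].
/i/ meets the environment for rule 4 (in an unstressed syllable) → [ə].
/n/ — between /k/ and /o/; rule 1 does not apply here → [n].
/o/ — word-final, in an unstressed syllable — surfaces as [ə] (rule 4).

[ˈnuwtəknə]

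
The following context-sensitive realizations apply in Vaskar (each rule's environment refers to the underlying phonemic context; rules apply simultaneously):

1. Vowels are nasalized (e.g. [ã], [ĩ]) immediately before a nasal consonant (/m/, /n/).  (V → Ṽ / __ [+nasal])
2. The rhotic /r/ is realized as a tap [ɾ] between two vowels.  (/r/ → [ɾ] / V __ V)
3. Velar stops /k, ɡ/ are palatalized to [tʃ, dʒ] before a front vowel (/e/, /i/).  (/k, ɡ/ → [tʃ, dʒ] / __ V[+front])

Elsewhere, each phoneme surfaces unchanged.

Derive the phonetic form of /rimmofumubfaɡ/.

[rĩmmofũmubfaɡ]

/r/ (word-initial) fails the environment for rule 2, so it stays [r].
/i/ meets the environment for rule 1 (before a nasal consonant) → [ĩ].
/m/ (between /i/ and /m/) is unaffected → [m].
/m/ (between /m/ and /o/): no rule targets it → [m].
/o/ (between /m/ and /f/): rule 1 targets it, but not before a nasal consonant → unchanged [o].
/f/ stays [f].
Rule 1 applies to /u/ (between /f/ and /m/: before a nasal consonant) → [ũ].
/m/ (between /u/ and /u/) is unaffected → [m].
/u/ (between /m/ and /b/) fails the environment for rule 1, so it stays [u].
/b/ stays [b].
/f/ — not in any rule's target class → [f].
/a/ (between /f/ and /ɡ/): rule 1 targets it, but not before a nasal consonant → unchanged [a].
/ɡ/ — word-final; rule 3 does not apply here → [ɡ].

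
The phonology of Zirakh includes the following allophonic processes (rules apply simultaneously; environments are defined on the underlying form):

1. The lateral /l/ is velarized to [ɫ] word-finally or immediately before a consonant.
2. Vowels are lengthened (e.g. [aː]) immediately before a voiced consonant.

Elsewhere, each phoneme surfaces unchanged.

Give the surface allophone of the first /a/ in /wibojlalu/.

/a/ (between /l/ and /l/) occurs before a voiced consonant → [aː] by rule 2.

[aː]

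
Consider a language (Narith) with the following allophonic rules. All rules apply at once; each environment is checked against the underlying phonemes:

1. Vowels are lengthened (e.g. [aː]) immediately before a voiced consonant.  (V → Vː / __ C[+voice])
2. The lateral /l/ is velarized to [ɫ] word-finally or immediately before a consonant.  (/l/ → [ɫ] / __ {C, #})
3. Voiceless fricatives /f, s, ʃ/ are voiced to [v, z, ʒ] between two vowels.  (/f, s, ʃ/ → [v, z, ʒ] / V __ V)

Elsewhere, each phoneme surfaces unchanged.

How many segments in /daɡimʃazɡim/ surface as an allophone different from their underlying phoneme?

Segments that undergo a rule: /a/ → [aː] (rule 1); /i/ → [iː] (rule 1); /a/ → [aː] (rule 1); /i/ → [iː] (rule 1).
All other segments surface unchanged.

4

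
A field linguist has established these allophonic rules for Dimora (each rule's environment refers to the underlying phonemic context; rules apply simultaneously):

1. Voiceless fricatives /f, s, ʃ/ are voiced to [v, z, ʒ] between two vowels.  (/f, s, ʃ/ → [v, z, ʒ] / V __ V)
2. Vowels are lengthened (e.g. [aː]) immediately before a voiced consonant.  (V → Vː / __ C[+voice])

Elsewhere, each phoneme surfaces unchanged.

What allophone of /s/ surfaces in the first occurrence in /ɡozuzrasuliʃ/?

/s/ meets the environment for rule 1 (between two vowels) → [z].

[z]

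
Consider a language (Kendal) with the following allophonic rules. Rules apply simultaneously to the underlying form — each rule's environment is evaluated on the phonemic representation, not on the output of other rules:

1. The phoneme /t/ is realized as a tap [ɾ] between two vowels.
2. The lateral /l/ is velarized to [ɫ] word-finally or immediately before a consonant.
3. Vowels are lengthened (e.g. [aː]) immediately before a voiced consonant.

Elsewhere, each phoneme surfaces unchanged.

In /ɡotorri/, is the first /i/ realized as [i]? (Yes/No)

Yes

/i/ (word-final) is in the target of rule 3 but the environment (before a voiced consonant) is not met → [i].
The actual realization is [i], which matches [i].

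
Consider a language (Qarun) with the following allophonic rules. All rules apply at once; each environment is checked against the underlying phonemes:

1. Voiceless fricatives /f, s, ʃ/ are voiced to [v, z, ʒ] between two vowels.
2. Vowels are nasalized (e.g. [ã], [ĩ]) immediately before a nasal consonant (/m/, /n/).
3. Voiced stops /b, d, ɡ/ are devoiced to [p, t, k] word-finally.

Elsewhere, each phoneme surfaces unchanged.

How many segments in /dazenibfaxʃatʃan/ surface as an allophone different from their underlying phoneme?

2

Segments that undergo a rule: /e/ → [ẽ] (rule 2); /a/ → [ã] (rule 2).
All other segments surface unchanged.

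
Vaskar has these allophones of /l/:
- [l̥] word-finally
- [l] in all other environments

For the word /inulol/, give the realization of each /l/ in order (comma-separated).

[l], [l̥]

Occurrence 1 (position 4): no conditioning environment matches → elsewhere allophone [l].
Occurrence 2 (position 6): word-finally → [l̥].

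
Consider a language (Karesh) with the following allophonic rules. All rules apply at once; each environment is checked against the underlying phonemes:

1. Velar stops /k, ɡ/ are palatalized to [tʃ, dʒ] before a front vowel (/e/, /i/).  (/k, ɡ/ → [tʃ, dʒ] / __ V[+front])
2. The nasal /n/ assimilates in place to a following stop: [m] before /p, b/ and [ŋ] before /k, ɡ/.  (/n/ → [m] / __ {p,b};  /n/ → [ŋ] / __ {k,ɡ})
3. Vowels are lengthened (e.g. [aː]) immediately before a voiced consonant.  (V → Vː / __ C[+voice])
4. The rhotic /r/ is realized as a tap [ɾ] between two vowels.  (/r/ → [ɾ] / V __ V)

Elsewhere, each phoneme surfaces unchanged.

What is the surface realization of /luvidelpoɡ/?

/l/ — not in any rule's target class → [l].
/u/ meets the environment for rule 3 (before a voiced consonant) → [uː].
/v/ stays [v].
/i/ (between /v/ and /d/): before a voiced consonant, so rule 3 applies → [iː].
/d/ (between /i/ and /e/): no rule targets it → [d].
/e/ — between /d/ and /l/, before a voiced consonant — surfaces as [eː] (rule 3).
/l/ stays [l].
/p/ — not in any rule's target class → [p].
/o/ (between /p/ and /ɡ/) occurs before a voiced consonant → [oː] by rule 3.
/ɡ/ (word-final): rule 1 targets it, but not before a front vowel → unchanged [ɡ].

[luːviːdeːlpoːɡ]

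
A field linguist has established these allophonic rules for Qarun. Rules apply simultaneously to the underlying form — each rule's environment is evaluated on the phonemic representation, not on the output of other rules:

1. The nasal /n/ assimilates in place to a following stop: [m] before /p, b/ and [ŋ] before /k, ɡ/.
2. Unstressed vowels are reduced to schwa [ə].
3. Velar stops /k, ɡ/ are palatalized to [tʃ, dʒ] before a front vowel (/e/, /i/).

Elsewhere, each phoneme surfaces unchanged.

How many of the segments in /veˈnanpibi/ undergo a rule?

Segments that undergo a rule: /e/ → [ə] (rule 2); /n/ → [m] (rule 1); /i/ → [ə] (rule 2); /i/ → [ə] (rule 2).
All other segments surface unchanged.

4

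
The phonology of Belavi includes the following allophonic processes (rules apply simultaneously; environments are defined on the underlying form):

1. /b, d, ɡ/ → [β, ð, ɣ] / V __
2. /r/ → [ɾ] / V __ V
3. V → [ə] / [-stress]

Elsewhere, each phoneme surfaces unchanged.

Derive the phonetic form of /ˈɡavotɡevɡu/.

[ˈɡavətɡəvɡə]

/ɡ/ — word-initial; rule 1 does not apply here → [ɡ].
/a/ (between /ɡ/ and /v/) is in the target of rule 3 but the environment (in an unstressed syllable) is not met → [a].
/v/ (between /a/ and /o/): no rule targets it → [v].
/o/ — between /v/ and /t/, in an unstressed syllable — surfaces as [ə] (rule 3).
/t/ — not in any rule's target class → [t].
/ɡ/ (between /t/ and /e/) fails the environment for rule 1, so it stays [ɡ].
/e/ — between /ɡ/ and /v/, in an unstressed syllable — surfaces as [ə] (rule 3).
/v/ stays [v].
/ɡ/ — between /v/ and /u/; rule 1 does not apply here → [ɡ].
/u/ meets the environment for rule 3 (in an unstressed syllable) → [ə].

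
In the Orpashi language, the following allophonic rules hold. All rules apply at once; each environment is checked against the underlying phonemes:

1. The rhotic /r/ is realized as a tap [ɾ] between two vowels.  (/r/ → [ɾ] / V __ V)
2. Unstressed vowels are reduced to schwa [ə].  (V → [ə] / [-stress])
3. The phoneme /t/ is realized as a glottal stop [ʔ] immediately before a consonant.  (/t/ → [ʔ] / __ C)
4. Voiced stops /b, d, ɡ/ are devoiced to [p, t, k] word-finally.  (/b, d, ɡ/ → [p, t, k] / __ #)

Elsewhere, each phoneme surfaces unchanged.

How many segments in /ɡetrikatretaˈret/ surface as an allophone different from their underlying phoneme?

8

Segments that undergo a rule: /e/ → [ə] (rule 2); /t/ → [ʔ] (rule 3); /i/ → [ə] (rule 2); /a/ → [ə] (rule 2); /t/ → [ʔ] (rule 3); /e/ → [ə] (rule 2); /a/ → [ə] (rule 2); /r/ → [ɾ] (rule 1).
All other segments surface unchanged.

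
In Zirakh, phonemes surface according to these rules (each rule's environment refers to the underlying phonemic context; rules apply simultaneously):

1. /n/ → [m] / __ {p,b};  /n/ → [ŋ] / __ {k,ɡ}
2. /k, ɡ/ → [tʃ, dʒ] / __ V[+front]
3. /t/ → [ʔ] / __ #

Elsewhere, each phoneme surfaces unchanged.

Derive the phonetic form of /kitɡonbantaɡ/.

Rule 2 applies to /k/ (word-initial: before a front vowel) → [tʃ].
/i/ (between /k/ and /t/) is unaffected → [i].
/t/ (between /i/ and /ɡ/): rule 3 targets it, but not word-finally → unchanged [t].
/ɡ/ — between /t/ and /o/; rule 2 does not apply here → [ɡ].
/o/ — not in any rule's target class → [o].
/n/ — between /o/ and /b/, before a labial or velar stop — surfaces as [m] (rule 1).
/b/ stays [b].
/a/ (between /b/ and /n/): no rule targets it → [a].
/n/ (between /a/ and /t/) fails the environment for rule 1, so it stays [n].
/t/ (between /n/ and /a/) fails the environment for rule 3, so it stays [t].
/a/ — not in any rule's target class → [a].
/ɡ/ (word-final): rule 2 targets it, but not before a front vowel → unchanged [ɡ].

[tʃitɡombantaɡ]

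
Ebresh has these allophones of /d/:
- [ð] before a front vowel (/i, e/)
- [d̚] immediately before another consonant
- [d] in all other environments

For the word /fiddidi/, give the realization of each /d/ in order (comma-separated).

Occurrence 1 (position 3): immediately before another consonant → [d̚].
Occurrence 2 (position 4): before a front vowel (/i, e/) → [ð].
Occurrence 3 (position 6): before a front vowel (/i, e/) → [ð].

[d̚], [ð], [ð]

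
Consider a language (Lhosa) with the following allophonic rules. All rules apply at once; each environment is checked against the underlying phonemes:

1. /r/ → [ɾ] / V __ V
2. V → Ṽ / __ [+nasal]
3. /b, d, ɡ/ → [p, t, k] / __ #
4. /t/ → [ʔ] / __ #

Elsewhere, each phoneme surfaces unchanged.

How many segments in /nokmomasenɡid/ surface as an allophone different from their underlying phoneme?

3

Segments that undergo a rule: /o/ → [õ] (rule 2); /e/ → [ẽ] (rule 2); /d/ → [t] (rule 3).
All other segments surface unchanged.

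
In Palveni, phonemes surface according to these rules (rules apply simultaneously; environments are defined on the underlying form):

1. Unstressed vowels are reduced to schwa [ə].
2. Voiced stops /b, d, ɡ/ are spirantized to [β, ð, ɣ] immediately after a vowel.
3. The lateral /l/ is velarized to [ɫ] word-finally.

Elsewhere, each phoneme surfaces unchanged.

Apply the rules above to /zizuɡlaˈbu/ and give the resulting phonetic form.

/z/ — not in any rule's target class → [z].
/i/ meets the environment for rule 1 (in an unstressed syllable) → [ə].
/z/ (between /i/ and /u/): no rule targets it → [z].
Rule 1 applies to /u/ (between /z/ and /ɡ/: in an unstressed syllable) → [ə].
/ɡ/ — between /u/ and /l/, immediately after a vowel — surfaces as [ɣ] (rule 2).
/l/ — between /ɡ/ and /a/; rule 3 does not apply here → [l].
Rule 1 applies to /a/ (between /l/ and /b/: in an unstressed syllable) → [ə].
/b/ (between /a/ and /u/): immediately after a vowel, so rule 2 applies → [β].
/u/ (word-final) fails the environment for rule 1, so it stays [u].

[zəzəɣləˈβu]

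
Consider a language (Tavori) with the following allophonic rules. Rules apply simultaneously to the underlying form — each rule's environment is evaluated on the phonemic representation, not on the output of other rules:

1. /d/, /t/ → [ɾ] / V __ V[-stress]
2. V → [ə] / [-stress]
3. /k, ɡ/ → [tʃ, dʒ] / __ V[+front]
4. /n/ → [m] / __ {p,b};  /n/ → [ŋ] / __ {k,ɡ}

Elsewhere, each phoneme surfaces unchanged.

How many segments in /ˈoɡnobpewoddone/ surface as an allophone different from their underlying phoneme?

5

Segments that undergo a rule: /o/ → [ə] (rule 2); /e/ → [ə] (rule 2); /o/ → [ə] (rule 2); /o/ → [ə] (rule 2); /e/ → [ə] (rule 2).
All other segments surface unchanged.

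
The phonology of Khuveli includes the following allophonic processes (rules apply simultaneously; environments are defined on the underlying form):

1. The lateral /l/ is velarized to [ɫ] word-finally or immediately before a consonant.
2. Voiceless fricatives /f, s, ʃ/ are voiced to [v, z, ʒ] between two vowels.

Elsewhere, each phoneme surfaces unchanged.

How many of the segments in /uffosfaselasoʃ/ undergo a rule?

2

Segments that undergo a rule: /s/ → [z] (rule 2); /s/ → [z] (rule 2).
All other segments surface unchanged.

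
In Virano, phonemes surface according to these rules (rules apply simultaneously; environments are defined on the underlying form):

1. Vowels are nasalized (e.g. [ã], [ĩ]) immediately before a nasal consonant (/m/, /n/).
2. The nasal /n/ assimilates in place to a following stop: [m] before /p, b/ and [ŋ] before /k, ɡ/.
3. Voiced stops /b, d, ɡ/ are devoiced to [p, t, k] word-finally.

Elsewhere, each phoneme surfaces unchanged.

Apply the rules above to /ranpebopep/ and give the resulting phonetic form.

[rãmpebopep]

/r/ — not in any rule's target class → [r].
/a/ (between /r/ and /n/) occurs before a nasal consonant → [ã] by rule 1.
Rule 2 applies to /n/ (between /a/ and /p/: before a labial or velar stop) → [m].
/p/ (between /n/ and /e/) is unaffected → [p].
/e/ — between /p/ and /b/; rule 1 does not apply here → [e].
/b/ — between /e/ and /o/; rule 3 does not apply here → [b].
/o/ (between /b/ and /p/) fails the environment for rule 1, so it stays [o].
/p/ (between /o/ and /e/): no rule targets it → [p].
/e/ (between /p/ and /p/) fails the environment for rule 1, so it stays [e].
/p/ — not in any rule's target class → [p].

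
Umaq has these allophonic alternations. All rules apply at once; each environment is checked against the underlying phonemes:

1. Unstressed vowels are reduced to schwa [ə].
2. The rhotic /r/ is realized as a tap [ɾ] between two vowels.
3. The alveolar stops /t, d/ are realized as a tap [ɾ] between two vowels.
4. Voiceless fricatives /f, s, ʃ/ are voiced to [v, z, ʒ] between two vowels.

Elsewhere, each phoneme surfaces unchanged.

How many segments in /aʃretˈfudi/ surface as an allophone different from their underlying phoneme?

Segments that undergo a rule: /a/ → [ə] (rule 1); /e/ → [ə] (rule 1); /d/ → [ɾ] (rule 3); /i/ → [ə] (rule 1).
All other segments surface unchanged.

4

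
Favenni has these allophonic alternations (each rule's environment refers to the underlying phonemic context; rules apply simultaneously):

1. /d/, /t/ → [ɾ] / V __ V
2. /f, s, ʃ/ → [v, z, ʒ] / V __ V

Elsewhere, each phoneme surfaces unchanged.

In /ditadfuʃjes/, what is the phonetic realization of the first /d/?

[d]

/d/ (word-initial) is in the target of rule 1 but the environment (between two vowels) is not met → [d].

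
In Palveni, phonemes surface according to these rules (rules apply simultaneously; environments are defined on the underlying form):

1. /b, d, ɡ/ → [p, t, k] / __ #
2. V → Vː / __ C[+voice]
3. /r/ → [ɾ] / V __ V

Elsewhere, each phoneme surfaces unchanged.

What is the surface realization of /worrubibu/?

[woːrruːbiːbu]

/w/ (word-initial) is unaffected → [w].
/o/ — between /w/ and /r/, before a voiced consonant — surfaces as [oː] (rule 2).
/r/ (between /o/ and /r/) fails the environment for rule 3, so it stays [r].
/r/ (between /r/ and /u/) fails the environment for rule 3, so it stays [r].
/u/ (between /r/ and /b/): before a voiced consonant, so rule 2 applies → [uː].
/b/ (between /u/ and /i/) fails the environment for rule 1, so it stays [b].
Rule 2 applies to /i/ (between /b/ and /b/: before a voiced consonant) → [iː].
/b/ (between /i/ and /u/) fails the environment for rule 1, so it stays [b].
/u/ (word-final) is in the target of rule 2 but the environment (before a voiced consonant) is not met → [u].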